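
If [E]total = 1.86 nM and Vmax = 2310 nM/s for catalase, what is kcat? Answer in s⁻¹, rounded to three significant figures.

kcat = Vmax/[E]total = 2310 nM/s / 1.86 nM = 1240 s⁻¹.

1240 s⁻¹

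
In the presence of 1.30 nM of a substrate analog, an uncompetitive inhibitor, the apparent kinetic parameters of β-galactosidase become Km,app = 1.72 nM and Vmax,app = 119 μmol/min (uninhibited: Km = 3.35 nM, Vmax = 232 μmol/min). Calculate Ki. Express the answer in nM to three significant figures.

Uncompetitive: Vmax,app = Vmax/α (and Km,app = Km/α) with α = 1 + [I]/Ki.
α = Vmax/Vmax,app = 232/119 = 1.950.
Since α = 1 + [I]/Ki, [I]/Ki = 1.950 − 1 = 0.9496 and Ki = 1.30/0.9496 = 1.37 nM.

1.37 nM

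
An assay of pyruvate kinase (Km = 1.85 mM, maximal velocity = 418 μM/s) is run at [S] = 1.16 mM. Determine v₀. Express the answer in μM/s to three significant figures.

v = Vmax·[S]/(Km + [S]) = 418 × 1.16 / (1.85 + 1.16)
  = 484.9 / 3.010 = 161 μM/s.

161 μM/s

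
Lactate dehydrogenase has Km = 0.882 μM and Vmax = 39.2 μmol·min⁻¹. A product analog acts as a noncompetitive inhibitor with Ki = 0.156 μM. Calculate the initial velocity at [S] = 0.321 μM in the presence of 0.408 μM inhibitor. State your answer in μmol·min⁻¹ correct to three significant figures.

2.89 μmol·min⁻¹

α = 1 + [I]/Ki = 1 + 0.408/0.156 = 3.615.
For a noncompetitive inhibitor, Vmax is reduced to Vmax/α while Km is unchanged: Km,app = 0.882 μM, Vmax,app = 10.8 μmol·min⁻¹.
v = Vmax,app·[S]/(Km,app + [S]) = 10.8 × 0.321/(0.882 + 0.321) = 2.89 μmol·min⁻¹.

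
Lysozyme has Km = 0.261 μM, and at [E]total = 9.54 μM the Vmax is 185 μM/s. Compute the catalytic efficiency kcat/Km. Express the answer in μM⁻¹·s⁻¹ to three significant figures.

74.3 μM⁻¹·s⁻¹

kcat = Vmax/[E]total = 185/9.54 = 19.4 s⁻¹.
kcat/Km = 19.4/0.261 = 74.3 μM⁻¹·s⁻¹.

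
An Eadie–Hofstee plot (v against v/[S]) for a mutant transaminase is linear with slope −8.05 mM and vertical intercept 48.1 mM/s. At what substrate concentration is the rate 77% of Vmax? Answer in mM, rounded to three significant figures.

27.0 mM

The Eadie–Hofstee slope gives Km = 8.05 mM (slope = −Km).
v/Vmax = [S]/(Km+[S]) = 0.77 ⇒ [S] = Km·0.77/(1−0.77) = 8.05 × 3.348 = 27.0 mM.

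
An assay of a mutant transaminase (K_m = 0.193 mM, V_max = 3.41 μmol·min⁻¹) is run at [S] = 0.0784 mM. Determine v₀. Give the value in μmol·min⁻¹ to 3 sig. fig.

0.985 μmol·min⁻¹

v = Vmax·[S]/(Km + [S]) = 3.41 × 0.0784 / (0.193 + 0.0784)
  = 0.2673 / 0.2714 = 0.985 μmol·min⁻¹.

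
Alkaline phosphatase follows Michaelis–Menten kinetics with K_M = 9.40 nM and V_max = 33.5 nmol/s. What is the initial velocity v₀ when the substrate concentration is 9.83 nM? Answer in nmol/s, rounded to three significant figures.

17.1 nmol/s

[S]/(Km+[S]) = 9.83/19.23 = 0.5112, the fractional saturation.
v = 0.5112 × Vmax = 0.5112 × 33.5 = 17.1 nmol/s.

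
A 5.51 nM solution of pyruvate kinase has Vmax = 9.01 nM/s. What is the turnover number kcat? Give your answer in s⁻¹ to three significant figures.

1.64 s⁻¹

kcat = Vmax/[E]total = 9.01 nM/s / 5.51 nM = 1.64 s⁻¹.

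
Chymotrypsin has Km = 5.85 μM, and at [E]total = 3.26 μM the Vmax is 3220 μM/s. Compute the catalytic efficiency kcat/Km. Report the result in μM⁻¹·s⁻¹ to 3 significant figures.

169 μM⁻¹·s⁻¹

kcat = Vmax/[E]total = 3220/3.26 = 988 s⁻¹.
kcat/Km = 988/5.85 = 169 μM⁻¹·s⁻¹.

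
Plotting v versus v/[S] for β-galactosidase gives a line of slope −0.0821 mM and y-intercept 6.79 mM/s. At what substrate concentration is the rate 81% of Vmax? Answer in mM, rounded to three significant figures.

0.350 mM

The Eadie–Hofstee slope gives Km = 0.0821 mM (slope = −Km).
v/Vmax = [S]/(Km+[S]) = 0.81 ⇒ [S] = Km·0.81/(1−0.81) = 0.0821 × 4.263 = 0.350 mM.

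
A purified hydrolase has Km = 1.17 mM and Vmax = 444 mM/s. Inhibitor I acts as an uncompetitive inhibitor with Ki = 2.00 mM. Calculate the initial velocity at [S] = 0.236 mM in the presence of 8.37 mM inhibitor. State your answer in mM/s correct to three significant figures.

With α = 1 + [I]/Ki = 1 + 8.37/2.00 = 5.185, the uncompetitive rate law is v = (Vmax/α)·[S] / (Km/α + [S]).
v = (444/5.185)×0.236 / (1.17/5.185 + 0.236) = 20.21/0.4617 = 43.8 mM/s.

43.8 mM/s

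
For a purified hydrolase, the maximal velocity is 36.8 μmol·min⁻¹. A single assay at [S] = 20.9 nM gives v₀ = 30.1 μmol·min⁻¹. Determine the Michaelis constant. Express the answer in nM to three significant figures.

4.65 nM

From v = Vmax[S]/(Km+[S]), Km = [S](Vmax − v)/v.
Km = 20.9 × (36.8 − 30.1) / 30.1 = 140.0/30.1 = 4.65 nM.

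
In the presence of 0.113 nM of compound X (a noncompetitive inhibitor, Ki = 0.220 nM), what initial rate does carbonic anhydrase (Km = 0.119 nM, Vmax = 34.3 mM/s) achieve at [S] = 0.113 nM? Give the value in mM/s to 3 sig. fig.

11.0 mM/s

α = 1 + [I]/Ki = 1 + 0.113/0.220 = 1.514.
For a noncompetitive inhibitor, Vmax is reduced to Vmax/α while Km is unchanged: Km,app = 0.119 nM, Vmax,app = 22.7 mM/s.
v = Vmax,app·[S]/(Km,app + [S]) = 22.7 × 0.113/(0.119 + 0.113) = 11.0 mM/s.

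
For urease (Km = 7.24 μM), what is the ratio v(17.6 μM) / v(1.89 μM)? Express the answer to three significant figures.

Since Vmax cancels, v₂/v₁ = [S]₂(Km+[S]₁) / [S]₁(Km+[S]₂).
= 17.6×(7.24+1.89) / (1.89×(7.24+17.6)) = 160.7/46.95 = 3.42.

3.42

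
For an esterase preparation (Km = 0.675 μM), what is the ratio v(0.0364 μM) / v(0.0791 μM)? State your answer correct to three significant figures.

0.488

The fractional saturations are [S]/(Km+[S]) = 0.0791/0.7541 = 0.1049 and 0.0364/0.7114 = 0.05117.
v₂/v₁ is just their ratio: 0.05117/0.1049 = 0.488.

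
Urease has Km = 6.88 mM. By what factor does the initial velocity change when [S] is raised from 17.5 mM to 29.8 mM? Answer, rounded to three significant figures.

Since Vmax cancels, v₂/v₁ = [S]₂(Km+[S]₁) / [S]₁(Km+[S]₂).
= 29.8×(6.88+17.5) / (17.5×(6.88+29.8)) = 726.5/641.9 = 1.13.

1.13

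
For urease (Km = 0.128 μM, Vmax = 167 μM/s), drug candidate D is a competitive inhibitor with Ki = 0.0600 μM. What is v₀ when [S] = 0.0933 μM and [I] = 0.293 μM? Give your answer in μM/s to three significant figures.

18.4 μM/s

With α = 1 + [I]/Ki = 1 + 0.293/0.0600 = 5.883, the competitive rate law is v = Vmax[S] / (αKm + [S]).
v = 167×0.0933 / (5.883×0.128 + 0.0933) = 15.58/0.8464 = 18.4 μM/s.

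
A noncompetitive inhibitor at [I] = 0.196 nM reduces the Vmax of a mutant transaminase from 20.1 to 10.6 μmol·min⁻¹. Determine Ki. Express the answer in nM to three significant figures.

Noncompetitive: Vmax,app = Vmax/α with α = 1 + [I]/Ki.
α = Vmax/Vmax,app = 20.1/10.6 = 1.896.
Ki = [I]/(α − 1) = 0.196/0.8962 = 0.219 nM.

0.219 nM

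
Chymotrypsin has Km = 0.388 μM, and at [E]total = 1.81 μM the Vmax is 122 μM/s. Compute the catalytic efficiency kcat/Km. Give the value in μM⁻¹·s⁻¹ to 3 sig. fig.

174 μM⁻¹·s⁻¹

kcat = Vmax/[E]total = 122/1.81 = 67.4 s⁻¹.
kcat/Km = 67.4/0.388 = 174 μM⁻¹·s⁻¹.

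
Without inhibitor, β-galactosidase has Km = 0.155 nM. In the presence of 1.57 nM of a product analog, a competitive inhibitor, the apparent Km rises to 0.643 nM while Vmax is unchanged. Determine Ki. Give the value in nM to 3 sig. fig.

Competitive: Km,app = α·Km with α = 1 + [I]/Ki.
α = Km,app/Km = 0.643/0.155 = 4.148.
Since α = 1 + [I]/Ki, [I]/Ki = 4.148 − 1 = 3.148 and Ki = 1.57/3.148 = 0.499 nM.

0.499 nM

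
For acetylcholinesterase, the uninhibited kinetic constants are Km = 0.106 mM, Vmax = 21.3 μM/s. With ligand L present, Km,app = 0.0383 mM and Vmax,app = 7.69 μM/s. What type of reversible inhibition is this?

uncompetitive

Both Km and Vmax decrease by the same factor (~2.77-fold) — characteristic of uncompetitive inhibition.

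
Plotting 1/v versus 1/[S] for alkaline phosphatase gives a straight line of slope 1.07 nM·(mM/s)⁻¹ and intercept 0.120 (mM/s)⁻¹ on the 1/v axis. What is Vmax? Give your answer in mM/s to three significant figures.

The y-intercept of a Lineweaver–Burk plot equals 1/Vmax, so Vmax = 1/0.120 = 8.33 mM/s.

8.33 mM/s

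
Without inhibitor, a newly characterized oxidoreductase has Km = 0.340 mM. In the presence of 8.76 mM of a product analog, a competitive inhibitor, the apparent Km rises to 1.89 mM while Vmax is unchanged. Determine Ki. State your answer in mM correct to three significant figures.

Competitive: Km,app = α·Km with α = 1 + [I]/Ki.
α = Km,app/Km = 1.89/0.340 = 5.559.
Ki = [I]/(α − 1) = 8.76/4.559 = 1.92 mM.

1.92 mM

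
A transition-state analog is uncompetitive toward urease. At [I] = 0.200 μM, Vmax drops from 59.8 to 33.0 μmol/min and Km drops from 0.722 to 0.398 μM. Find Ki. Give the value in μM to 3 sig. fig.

0.246 μM

Uncompetitive: Vmax,app = Vmax/α (and Km,app = Km/α) with α = 1 + [I]/Ki.
α = Vmax/Vmax,app = 59.8/33.0 = 1.812.
Ki = [I]/(α − 1) = 0.200/0.8121 = 0.246 μM.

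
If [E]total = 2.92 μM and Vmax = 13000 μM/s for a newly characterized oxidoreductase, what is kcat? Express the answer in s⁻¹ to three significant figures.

kcat = Vmax/[E]total = 13000 μM/s / 2.92 μM = 4450 s⁻¹.

4450 s⁻¹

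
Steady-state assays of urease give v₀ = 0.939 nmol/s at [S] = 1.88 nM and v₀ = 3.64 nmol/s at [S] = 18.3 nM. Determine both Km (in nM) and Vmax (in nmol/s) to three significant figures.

In reciprocal form, 1/v = (Km/Vmax)·(1/[S]) + 1/Vmax. The two points give (1/[S], 1/v) = (0.5319, 1.065) and (0.05464, 0.2747).
Slope = (1.065 − 0.2747)/(0.5319 − 0.05464) = 1.656; intercept = 1.065 − 1.656×0.5319 = 0.1842.
Vmax = 1/intercept = 5.43 nmol/s; Km = slope × Vmax = 1.656 × 5.43 = 8.99 nM.

Km = 8.99 nM; Vmax = 5.43 nmol/s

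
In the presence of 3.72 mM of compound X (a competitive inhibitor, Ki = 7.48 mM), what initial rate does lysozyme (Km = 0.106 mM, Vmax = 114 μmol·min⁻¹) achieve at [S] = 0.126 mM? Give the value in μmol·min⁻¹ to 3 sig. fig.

50.5 μmol·min⁻¹

α = 1 + [I]/Ki = 1 + 3.72/7.48 = 1.497.
For a competitive inhibitor, Vmax is unchanged and the apparent Km becomes α·Km: Km,app = 0.159 mM, Vmax,app = 114 μmol·min⁻¹.
v = Vmax,app·[S]/(Km,app + [S]) = 114 × 0.126/(0.159 + 0.126) = 50.5 μmol·min⁻¹.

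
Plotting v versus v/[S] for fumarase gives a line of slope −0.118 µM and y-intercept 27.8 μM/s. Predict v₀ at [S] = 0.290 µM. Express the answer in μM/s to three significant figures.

19.8 μM/s

In the Eadie–Hofstee form v = Vmax − Km·(v/[S]), the slope is −Km and the intercept is Vmax, so Km = 0.118 µM and Vmax = 27.8 μM/s.
v = 27.8 × 0.290/(0.118 + 0.290) = 19.8 μM/s.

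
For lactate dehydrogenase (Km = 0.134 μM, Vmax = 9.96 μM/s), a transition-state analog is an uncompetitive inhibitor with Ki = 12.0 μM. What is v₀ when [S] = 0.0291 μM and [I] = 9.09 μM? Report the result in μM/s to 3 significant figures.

α = 1 + [I]/Ki = 1 + 9.09/12.0 = 1.757.
For an uncompetitive inhibitor, both parameters are divided by α, giving Vmax/α and Km/α: Km,app = 0.0762 μM, Vmax,app = 5.67 μM/s.
v = Vmax,app·[S]/(Km,app + [S]) = 5.67 × 0.0291/(0.0762 + 0.0291) = 1.57 μM/s.

1.57 μM/s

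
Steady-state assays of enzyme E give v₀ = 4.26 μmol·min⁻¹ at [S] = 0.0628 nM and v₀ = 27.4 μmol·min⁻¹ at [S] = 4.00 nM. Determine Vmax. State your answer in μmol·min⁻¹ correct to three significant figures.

In reciprocal form, 1/v = (Km/Vmax)·(1/[S]) + 1/Vmax. The two points give (1/[S], 1/v) = (15.92, 0.2347) and (0.2500, 0.03650).
Slope = (0.2347 − 0.03650)/(15.92 − 0.2500) = 0.01265; intercept = 0.2347 − 0.01265×15.92 = 0.03333.
Vmax = 1/intercept = 30.0 μmol·min⁻¹; Km = slope × Vmax = 0.01265 × 30.0 = 0.379 nM.

30.0 μmol·min⁻¹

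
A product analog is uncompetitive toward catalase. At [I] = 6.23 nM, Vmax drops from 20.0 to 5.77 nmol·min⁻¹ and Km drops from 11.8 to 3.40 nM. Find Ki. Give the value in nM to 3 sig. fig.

Uncompetitive: Vmax,app = Vmax/α (and Km,app = Km/α) with α = 1 + [I]/Ki.
α = Vmax/Vmax,app = 20.0/5.77 = 3.466.
Ki = [I]/(α − 1) = 6.23/2.466 = 2.53 nM.

2.53 nM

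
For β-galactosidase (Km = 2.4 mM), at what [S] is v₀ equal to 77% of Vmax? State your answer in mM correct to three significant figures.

v/Vmax = [S]/(Km+[S]) = 0.77, so [S] = Km·0.77/(1 − 0.77) = 2.4 × 3.348.
[S] = 8.03 mM.

8.03 mM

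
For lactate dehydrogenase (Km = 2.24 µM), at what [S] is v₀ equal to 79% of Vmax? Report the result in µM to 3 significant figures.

v/Vmax = [S]/(Km+[S]) = 0.79, so [S] = Km·0.79/(1 − 0.79) = 2.24 × 3.762.
[S] = 8.43 µM.

8.43 µM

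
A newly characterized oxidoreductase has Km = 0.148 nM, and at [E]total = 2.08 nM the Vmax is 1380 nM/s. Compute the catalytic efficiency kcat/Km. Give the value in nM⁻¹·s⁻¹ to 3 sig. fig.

kcat = Vmax/[E]total = 1380/2.08 = 663 s⁻¹.
kcat/Km = 663/0.148 = 4480 nM⁻¹·s⁻¹.

4480 nM⁻¹·s⁻¹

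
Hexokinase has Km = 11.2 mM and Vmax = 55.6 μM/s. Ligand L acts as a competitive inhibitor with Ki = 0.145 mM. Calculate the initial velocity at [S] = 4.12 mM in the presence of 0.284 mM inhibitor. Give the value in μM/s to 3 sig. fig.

α = 1 + [I]/Ki = 1 + 0.284/0.145 = 2.959.
For a competitive inhibitor, Vmax is unchanged and the apparent Km becomes α·Km: Km,app = 33.1 mM, Vmax,app = 55.6 μM/s.
v = Vmax,app·[S]/(Km,app + [S]) = 55.6 × 4.12/(33.1 + 4.12) = 6.15 μM/s.

6.15 μM/s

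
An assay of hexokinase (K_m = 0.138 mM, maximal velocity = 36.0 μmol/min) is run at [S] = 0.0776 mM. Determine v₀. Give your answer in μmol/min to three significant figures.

13.0 μmol/min

v = Vmax·[S]/(Km + [S]) = 36.0 × 0.0776 / (0.138 + 0.0776)
  = 2.794 / 0.2156 = 13.0 μmol/min.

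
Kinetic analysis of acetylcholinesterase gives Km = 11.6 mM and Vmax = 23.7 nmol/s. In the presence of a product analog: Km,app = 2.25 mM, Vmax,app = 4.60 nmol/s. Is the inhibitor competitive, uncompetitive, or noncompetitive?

Both Km and Vmax decrease by the same factor (~5.15-fold) — characteristic of uncompetitive inhibition.

uncompetitive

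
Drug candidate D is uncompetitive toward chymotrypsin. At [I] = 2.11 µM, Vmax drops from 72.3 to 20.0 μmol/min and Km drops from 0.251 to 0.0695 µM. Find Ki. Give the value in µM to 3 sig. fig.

0.807 µM

Uncompetitive: Vmax,app = Vmax/α (and Km,app = Km/α) with α = 1 + [I]/Ki.
α = Vmax/Vmax,app = 72.3/20.0 = 3.615.
Ki = [I]/(α − 1) = 2.11/2.615 = 0.807 µM.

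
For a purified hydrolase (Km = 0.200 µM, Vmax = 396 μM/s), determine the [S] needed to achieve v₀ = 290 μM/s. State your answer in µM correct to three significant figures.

0.547 µM

Rearranging v = Vmax[S]/(Km+[S]) gives [S] = Km·v/(Vmax − v).
[S] = 0.200 × 290 / (396 − 290) = 58.00/106.0 = 0.547 µM.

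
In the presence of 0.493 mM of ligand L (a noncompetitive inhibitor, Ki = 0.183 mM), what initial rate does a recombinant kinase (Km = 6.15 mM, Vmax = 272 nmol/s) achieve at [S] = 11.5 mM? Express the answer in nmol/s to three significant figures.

48.0 nmol/s

α = 1 + [I]/Ki = 1 + 0.493/0.183 = 3.694.
For a noncompetitive inhibitor, Vmax is reduced to Vmax/α while Km is unchanged: Km,app = 6.15 mM, Vmax,app = 73.6 nmol/s.
v = Vmax,app·[S]/(Km,app + [S]) = 73.6 × 11.5/(6.15 + 11.5) = 48.0 nmol/s.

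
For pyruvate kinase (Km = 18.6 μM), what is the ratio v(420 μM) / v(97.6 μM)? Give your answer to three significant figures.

The fractional saturations are [S]/(Km+[S]) = 97.6/116.2 = 0.8399 and 420/438.6 = 0.9576.
v₂/v₁ is just their ratio: 0.9576/0.8399 = 1.14.

1.14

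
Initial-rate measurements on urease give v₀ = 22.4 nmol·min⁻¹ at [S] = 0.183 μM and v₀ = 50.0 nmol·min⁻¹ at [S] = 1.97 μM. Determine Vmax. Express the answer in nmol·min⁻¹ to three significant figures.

In reciprocal form, 1/v = (Km/Vmax)·(1/[S]) + 1/Vmax. The two points give (1/[S], 1/v) = (5.464, 0.04464) and (0.5076, 0.02000).
Slope = (0.04464 − 0.02000)/(5.464 − 0.5076) = 0.004971; intercept = 0.04464 − 0.004971×5.464 = 0.01748.
Vmax = 1/intercept = 57.2 nmol·min⁻¹; Km = slope × Vmax = 0.004971 × 57.2 = 0.284 μM.

57.2 nmol·min⁻¹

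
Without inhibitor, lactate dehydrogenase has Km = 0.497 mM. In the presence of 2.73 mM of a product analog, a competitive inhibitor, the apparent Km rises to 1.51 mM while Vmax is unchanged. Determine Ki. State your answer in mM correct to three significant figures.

1.34 mM

Competitive: Km,app = α·Km with α = 1 + [I]/Ki.
α = Km,app/Km = 1.51/0.497 = 3.038.
Ki = [I]/(α − 1) = 2.73/2.038 = 1.34 mM.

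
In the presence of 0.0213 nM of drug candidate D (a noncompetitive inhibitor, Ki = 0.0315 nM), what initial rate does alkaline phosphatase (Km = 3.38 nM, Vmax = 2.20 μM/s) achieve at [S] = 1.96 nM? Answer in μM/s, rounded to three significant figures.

α = 1 + [I]/Ki = 1 + 0.0213/0.0315 = 1.676.
For a noncompetitive inhibitor, Vmax is reduced to Vmax/α while Km is unchanged: Km,app = 3.38 nM, Vmax,app = 1.31 μM/s.
v = Vmax,app·[S]/(Km,app + [S]) = 1.31 × 1.96/(3.38 + 1.96) = 0.482 μM/s.

0.482 μM/s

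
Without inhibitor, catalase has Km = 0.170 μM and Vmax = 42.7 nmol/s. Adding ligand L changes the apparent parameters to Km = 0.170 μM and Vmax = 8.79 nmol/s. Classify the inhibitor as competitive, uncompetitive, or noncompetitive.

Vmax decreases (42.7 → 8.79 nmol/s) while Km is unchanged — pure noncompetitive inhibition.

noncompetitive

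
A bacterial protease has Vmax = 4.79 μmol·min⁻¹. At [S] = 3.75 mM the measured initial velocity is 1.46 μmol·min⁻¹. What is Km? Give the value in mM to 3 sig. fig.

8.55 mM

v/Vmax = 1.46/4.79 = 0.3048 = [S]/(Km+[S]).
So Km + [S] = [S]/0.3048 = 12.30 mM, giving Km = 12.30 − 3.75 = 8.55 mM.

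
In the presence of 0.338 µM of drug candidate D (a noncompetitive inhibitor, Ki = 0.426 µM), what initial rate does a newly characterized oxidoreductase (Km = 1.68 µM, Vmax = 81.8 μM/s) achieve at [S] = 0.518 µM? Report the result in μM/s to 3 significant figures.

10.7 μM/s

With α = 1 + [I]/Ki = 1 + 0.338/0.426 = 1.793, the noncompetitive rate law is v = (Vmax/α)·[S] / (Km + [S]).
v = (81.8/1.793)×0.518 / (1.68 + 0.518) = 23.63/2.198 = 10.7 μM/s.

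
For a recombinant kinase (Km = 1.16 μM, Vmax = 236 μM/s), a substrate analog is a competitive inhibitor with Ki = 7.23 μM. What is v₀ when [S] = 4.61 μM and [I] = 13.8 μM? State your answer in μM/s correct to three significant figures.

With α = 1 + [I]/Ki = 1 + 13.8/7.23 = 2.909, the competitive rate law is v = Vmax[S] / (αKm + [S]).
v = 236×4.61 / (2.909×1.16 + 4.61) = 1088/7.984 = 136 μM/s.

136 μM/s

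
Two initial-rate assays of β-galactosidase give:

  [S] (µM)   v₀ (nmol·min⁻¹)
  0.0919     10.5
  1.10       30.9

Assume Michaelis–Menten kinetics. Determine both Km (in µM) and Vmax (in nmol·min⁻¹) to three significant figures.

In reciprocal form, 1/v = (Km/Vmax)·(1/[S]) + 1/Vmax. The two points give (1/[S], 1/v) = (10.88, 0.09524) and (0.9091, 0.03236).
Slope = (0.09524 − 0.03236)/(10.88 − 0.9091) = 0.006305; intercept = 0.09524 − 0.006305×10.88 = 0.02663.
Vmax = 1/intercept = 37.6 nmol·min⁻¹; Km = slope × Vmax = 0.006305 × 37.6 = 0.237 µM.

Km = 0.237 µM; Vmax = 37.6 nmol·min⁻¹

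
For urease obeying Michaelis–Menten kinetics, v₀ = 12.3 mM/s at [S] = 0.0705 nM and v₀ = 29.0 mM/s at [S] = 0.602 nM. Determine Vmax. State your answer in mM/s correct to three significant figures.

35.4 mM/s

From v = Vmax[S]/(Km+[S]), each point gives Vmax = v(Km+[S])/[S].
Equating: 12.3(Km+0.0705)/0.0705 = 29.0(Km+0.602)/0.602.
174.5·Km + 12.3 = 48.17·Km + 29.0, so (174.5 − 48.17)·Km = 29.0 − 12.3.
Km = 16.70/126.3 = 0.132 nM; then Vmax = 12.3(0.132+0.0705)/0.0705 = 35.4 mM/s.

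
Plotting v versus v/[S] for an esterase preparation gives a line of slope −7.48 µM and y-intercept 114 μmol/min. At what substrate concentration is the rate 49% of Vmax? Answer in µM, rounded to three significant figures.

7.19 µM

The Eadie–Hofstee slope gives Km = 7.48 µM (slope = −Km).
v/Vmax = [S]/(Km+[S]) = 0.49 ⇒ [S] = Km·0.49/(1−0.49) = 7.48 × 0.9608 = 7.19 µM.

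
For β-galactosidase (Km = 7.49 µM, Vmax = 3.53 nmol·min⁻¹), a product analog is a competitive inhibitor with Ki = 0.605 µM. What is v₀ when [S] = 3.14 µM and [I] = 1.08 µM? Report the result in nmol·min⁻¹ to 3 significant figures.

With α = 1 + [I]/Ki = 1 + 1.08/0.605 = 2.785, the competitive rate law is v = Vmax[S] / (αKm + [S]).
v = 3.53×3.14 / (2.785×7.49 + 3.14) = 11.08/24.00 = 0.462 nmol·min⁻¹.

0.462 nmol·min⁻¹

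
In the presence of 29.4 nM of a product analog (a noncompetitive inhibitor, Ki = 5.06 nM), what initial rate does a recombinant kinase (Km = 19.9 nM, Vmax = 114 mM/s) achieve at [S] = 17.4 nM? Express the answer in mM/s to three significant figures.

7.81 mM/s

α = 1 + [I]/Ki = 1 + 29.4/5.06 = 6.810.
For a noncompetitive inhibitor, Vmax is reduced to Vmax/α while Km is unchanged: Km,app = 19.9 nM, Vmax,app = 16.7 mM/s.
v = Vmax,app·[S]/(Km,app + [S]) = 16.7 × 17.4/(19.9 + 17.4) = 7.81 mM/s.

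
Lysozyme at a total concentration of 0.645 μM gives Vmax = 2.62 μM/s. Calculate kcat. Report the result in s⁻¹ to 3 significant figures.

kcat = Vmax/[E]total = 2.62 μM/s / 0.645 μM = 4.06 s⁻¹.

4.06 s⁻¹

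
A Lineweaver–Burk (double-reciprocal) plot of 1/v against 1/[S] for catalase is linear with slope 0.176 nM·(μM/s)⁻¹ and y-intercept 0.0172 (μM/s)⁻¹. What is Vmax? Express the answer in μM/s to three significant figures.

58.1 μM/s

The y-intercept of a Lineweaver–Burk plot equals 1/Vmax, so Vmax = 1/0.0172 = 58.1 μM/s.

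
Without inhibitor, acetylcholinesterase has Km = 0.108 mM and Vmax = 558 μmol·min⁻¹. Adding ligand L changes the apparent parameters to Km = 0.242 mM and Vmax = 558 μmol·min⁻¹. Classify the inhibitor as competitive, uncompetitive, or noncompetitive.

Km increases (0.108 → 0.242 mM) while Vmax is unchanged — the hallmark of competitive inhibition.

competitive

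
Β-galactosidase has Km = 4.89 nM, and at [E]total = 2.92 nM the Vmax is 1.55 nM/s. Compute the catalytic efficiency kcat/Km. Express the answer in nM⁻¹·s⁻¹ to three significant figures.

0.109 nM⁻¹·s⁻¹

kcat = Vmax/[E]total = 1.55/2.92 = 0.531 s⁻¹.
kcat/Km = 0.531/4.89 = 0.109 nM⁻¹·s⁻¹.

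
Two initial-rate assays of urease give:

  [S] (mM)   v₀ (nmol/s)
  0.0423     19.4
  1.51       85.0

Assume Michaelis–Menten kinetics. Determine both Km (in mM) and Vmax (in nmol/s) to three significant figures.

Km = 0.163 mM; Vmax = 94.2 nmol/s

In reciprocal form, 1/v = (Km/Vmax)·(1/[S]) + 1/Vmax. The two points give (1/[S], 1/v) = (23.64, 0.05155) and (0.6623, 0.01176).
Slope = (0.05155 − 0.01176)/(23.64 − 0.6623) = 0.001731; intercept = 0.05155 − 0.001731×23.64 = 0.01062.
Vmax = 1/intercept = 94.2 nmol/s; Km = slope × Vmax = 0.001731 × 94.2 = 0.163 mM.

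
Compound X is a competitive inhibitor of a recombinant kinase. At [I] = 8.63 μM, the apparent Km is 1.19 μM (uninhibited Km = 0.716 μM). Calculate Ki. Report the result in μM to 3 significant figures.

Competitive: Km,app = α·Km with α = 1 + [I]/Ki.
α = Km,app/Km = 1.19/0.716 = 1.662.
Since α = 1 + [I]/Ki, [I]/Ki = 1.662 − 1 = 0.6620 and Ki = 8.63/0.6620 = 13.0 μM.

13.0 μM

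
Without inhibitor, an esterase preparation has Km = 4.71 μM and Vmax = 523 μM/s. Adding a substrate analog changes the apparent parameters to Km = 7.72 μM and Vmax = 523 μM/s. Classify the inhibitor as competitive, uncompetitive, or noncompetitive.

competitive

Km increases (4.71 → 7.72 μM) while Vmax is unchanged — the hallmark of competitive inhibition.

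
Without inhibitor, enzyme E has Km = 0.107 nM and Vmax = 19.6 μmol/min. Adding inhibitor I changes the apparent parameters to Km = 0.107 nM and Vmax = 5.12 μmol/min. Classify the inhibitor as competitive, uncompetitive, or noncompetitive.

Vmax decreases (19.6 → 5.12 μmol/min) while Km is unchanged — pure noncompetitive inhibition.

noncompetitive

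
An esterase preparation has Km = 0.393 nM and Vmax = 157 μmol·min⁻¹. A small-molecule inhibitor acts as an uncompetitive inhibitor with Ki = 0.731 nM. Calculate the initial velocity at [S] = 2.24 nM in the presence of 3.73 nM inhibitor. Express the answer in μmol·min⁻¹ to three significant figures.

25.0 μmol·min⁻¹

α = 1 + [I]/Ki = 1 + 3.73/0.731 = 6.103.
For an uncompetitive inhibitor, both parameters are divided by α, giving Vmax/α and Km/α: Km,app = 0.0644 nM, Vmax,app = 25.7 μmol·min⁻¹.
v = Vmax,app·[S]/(Km,app + [S]) = 25.7 × 2.24/(0.0644 + 2.24) = 25.0 μmol·min⁻¹.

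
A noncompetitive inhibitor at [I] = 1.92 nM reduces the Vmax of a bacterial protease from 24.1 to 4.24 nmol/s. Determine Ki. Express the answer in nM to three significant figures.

Noncompetitive: Vmax,app = Vmax/α with α = 1 + [I]/Ki.
α = Vmax/Vmax,app = 24.1/4.24 = 5.684.
Ki = [I]/(α − 1) = 1.92/4.684 = 0.410 nM.

0.410 nM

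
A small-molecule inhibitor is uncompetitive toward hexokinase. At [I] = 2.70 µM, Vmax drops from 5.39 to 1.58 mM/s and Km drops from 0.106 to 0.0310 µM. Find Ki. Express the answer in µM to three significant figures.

Uncompetitive: Vmax,app = Vmax/α (and Km,app = Km/α) with α = 1 + [I]/Ki.
α = Vmax/Vmax,app = 5.39/1.58 = 3.411.
Ki = [I]/(α − 1) = 2.70/2.411 = 1.12 µM.

1.12 µM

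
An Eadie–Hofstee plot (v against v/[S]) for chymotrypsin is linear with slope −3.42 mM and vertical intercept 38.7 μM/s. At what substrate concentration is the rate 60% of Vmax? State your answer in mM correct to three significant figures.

The Eadie–Hofstee slope gives Km = 3.42 mM (slope = −Km).
v/Vmax = [S]/(Km+[S]) = 0.6 ⇒ [S] = Km·0.6/(1−0.6) = 3.42 × 1.500 = 5.13 mM.

5.13 mM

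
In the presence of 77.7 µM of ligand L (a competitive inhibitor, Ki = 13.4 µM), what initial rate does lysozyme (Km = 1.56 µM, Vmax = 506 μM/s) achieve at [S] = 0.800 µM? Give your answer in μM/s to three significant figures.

35.5 μM/s

With α = 1 + [I]/Ki = 1 + 77.7/13.4 = 6.799, the competitive rate law is v = Vmax[S] / (αKm + [S]).
v = 506×0.800 / (6.799×1.56 + 0.800) = 404.8/11.41 = 35.5 μM/s.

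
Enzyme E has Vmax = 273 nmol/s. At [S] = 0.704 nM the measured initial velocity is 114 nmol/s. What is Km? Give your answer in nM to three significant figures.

0.982 nM

From v = Vmax[S]/(Km+[S]), Km = [S](Vmax − v)/v.
Km = 0.704 × (273 − 114) / 114 = 111.9/114 = 0.982 nM.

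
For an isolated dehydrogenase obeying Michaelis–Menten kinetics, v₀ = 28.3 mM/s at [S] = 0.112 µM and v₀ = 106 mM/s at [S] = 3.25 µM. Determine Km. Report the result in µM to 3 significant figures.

In reciprocal form, 1/v = (Km/Vmax)·(1/[S]) + 1/Vmax. The two points give (1/[S], 1/v) = (8.929, 0.03534) and (0.3077, 0.009434).
Slope = (0.03534 − 0.009434)/(8.929 − 0.3077) = 0.003005; intercept = 0.03534 − 0.003005×8.929 = 0.008509.
Vmax = 1/intercept = 118 mM/s; Km = slope × Vmax = 0.003005 × 118 = 0.353 µM.

0.353 µM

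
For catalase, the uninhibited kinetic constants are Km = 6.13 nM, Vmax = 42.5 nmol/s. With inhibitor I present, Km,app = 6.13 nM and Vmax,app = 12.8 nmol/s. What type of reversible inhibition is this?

Vmax decreases (42.5 → 12.8 nmol/s) while Km is unchanged — pure noncompetitive inhibition.

noncompetitive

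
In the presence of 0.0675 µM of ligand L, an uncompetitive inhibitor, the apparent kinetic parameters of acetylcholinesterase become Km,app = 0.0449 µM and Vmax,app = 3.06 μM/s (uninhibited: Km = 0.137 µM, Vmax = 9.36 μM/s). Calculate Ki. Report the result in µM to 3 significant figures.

Uncompetitive: Vmax,app = Vmax/α (and Km,app = Km/α) with α = 1 + [I]/Ki.
α = Vmax/Vmax,app = 9.36/3.06 = 3.059.
Since α = 1 + [I]/Ki, [I]/Ki = 3.059 − 1 = 2.059 and Ki = 0.0675/2.059 = 0.0328 µM.

0.0328 µM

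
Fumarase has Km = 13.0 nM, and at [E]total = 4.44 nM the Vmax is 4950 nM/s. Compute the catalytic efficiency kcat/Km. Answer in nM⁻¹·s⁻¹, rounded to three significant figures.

85.8 nM⁻¹·s⁻¹

kcat = Vmax/[E]total = 4950/4.44 = 1110 s⁻¹.
kcat/Km = 1110/13.0 = 85.8 nM⁻¹·s⁻¹.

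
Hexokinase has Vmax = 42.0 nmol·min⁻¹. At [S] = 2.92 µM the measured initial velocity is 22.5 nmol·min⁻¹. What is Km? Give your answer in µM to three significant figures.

From v = Vmax[S]/(Km+[S]), Km = [S](Vmax − v)/v.
Km = 2.92 × (42.0 − 22.5) / 22.5 = 56.94/22.5 = 2.53 µM.

2.53 µM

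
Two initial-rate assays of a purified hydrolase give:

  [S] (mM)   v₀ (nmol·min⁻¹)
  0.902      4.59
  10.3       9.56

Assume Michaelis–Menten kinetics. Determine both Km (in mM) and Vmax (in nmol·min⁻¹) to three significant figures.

Km = 1.19 mM; Vmax = 10.7 nmol·min⁻¹

In reciprocal form, 1/v = (Km/Vmax)·(1/[S]) + 1/Vmax. The two points give (1/[S], 1/v) = (1.109, 0.2179) and (0.09709, 0.1046).
Slope = (0.2179 − 0.1046)/(1.109 − 0.09709) = 0.1120; intercept = 0.2179 − 0.1120×1.109 = 0.09373.
Vmax = 1/intercept = 10.7 nmol·min⁻¹; Km = slope × Vmax = 0.1120 × 10.7 = 1.19 mM.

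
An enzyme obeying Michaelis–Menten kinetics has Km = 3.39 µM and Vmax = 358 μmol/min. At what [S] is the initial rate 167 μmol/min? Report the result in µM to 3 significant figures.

2.96 µM

Rearranging v = Vmax[S]/(Km+[S]) gives [S] = Km·v/(Vmax − v).
[S] = 3.39 × 167 / (358 − 167) = 566.1/191.0 = 2.96 µM.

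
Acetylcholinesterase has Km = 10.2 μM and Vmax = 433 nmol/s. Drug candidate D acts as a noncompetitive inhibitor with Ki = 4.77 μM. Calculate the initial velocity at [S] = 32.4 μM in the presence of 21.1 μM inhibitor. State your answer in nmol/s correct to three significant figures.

α = 1 + [I]/Ki = 1 + 21.1/4.77 = 5.423.
For a noncompetitive inhibitor, Vmax is reduced to Vmax/α while Km is unchanged: Km,app = 10.2 μM, Vmax,app = 79.8 nmol/s.
v = Vmax,app·[S]/(Km,app + [S]) = 79.8 × 32.4/(10.2 + 32.4) = 60.7 nmol/s.

60.7 nmol/s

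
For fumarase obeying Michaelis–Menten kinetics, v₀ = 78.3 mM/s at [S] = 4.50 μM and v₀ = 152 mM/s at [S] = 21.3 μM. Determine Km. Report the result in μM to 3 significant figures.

From v = Vmax[S]/(Km+[S]), each point gives Vmax = v(Km+[S])/[S].
Equating: 78.3(Km+4.50)/4.50 = 152(Km+21.3)/21.3.
17.40·Km + 78.3 = 7.136·Km + 152, so (17.40 − 7.136)·Km = 152 − 78.3.
Km = 73.70/10.26 = 7.18 μM; then Vmax = 78.3(7.18+4.50)/4.50 = 203 mM/s.

7.18 μM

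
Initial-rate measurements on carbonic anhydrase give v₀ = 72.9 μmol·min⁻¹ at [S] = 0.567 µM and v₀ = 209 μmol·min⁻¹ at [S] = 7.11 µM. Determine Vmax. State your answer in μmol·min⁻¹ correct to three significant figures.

In reciprocal form, 1/v = (Km/Vmax)·(1/[S]) + 1/Vmax. The two points give (1/[S], 1/v) = (1.764, 0.01372) and (0.1406, 0.004785).
Slope = (0.01372 − 0.004785)/(1.764 − 0.1406) = 0.005504; intercept = 0.01372 − 0.005504×1.764 = 0.004011.
Vmax = 1/intercept = 249 μmol·min⁻¹; Km = slope × Vmax = 0.005504 × 249 = 1.37 µM.

249 μmol·min⁻¹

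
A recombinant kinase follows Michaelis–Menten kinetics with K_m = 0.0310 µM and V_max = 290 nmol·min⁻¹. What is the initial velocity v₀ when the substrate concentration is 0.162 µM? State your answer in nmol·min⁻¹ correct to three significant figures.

v = Vmax·[S]/(Km + [S]) = 290 × 0.162 / (0.0310 + 0.162)
  = 46.98 / 0.1930 = 243 nmol·min⁻¹.

243 nmol·min⁻¹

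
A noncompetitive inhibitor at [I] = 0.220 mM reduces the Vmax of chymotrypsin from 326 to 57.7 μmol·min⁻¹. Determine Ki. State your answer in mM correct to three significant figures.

Noncompetitive: Vmax,app = Vmax/α with α = 1 + [I]/Ki.
α = Vmax/Vmax,app = 326/57.7 = 5.650.
Ki = [I]/(α − 1) = 0.220/4.650 = 0.0473 mM.

0.0473 mM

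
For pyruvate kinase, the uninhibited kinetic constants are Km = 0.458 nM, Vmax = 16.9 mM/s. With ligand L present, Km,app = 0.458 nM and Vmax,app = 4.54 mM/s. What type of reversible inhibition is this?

Vmax decreases (16.9 → 4.54 mM/s) while Km is unchanged — pure noncompetitive inhibition.

noncompetitive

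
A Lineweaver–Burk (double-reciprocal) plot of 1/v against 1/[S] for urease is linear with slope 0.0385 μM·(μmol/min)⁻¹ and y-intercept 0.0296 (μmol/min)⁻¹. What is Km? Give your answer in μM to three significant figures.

1.30 μM

y-intercept = 1/Vmax ⇒ Vmax = 33.8 μmol/min; slope = Km/Vmax ⇒ Km = slope × Vmax.
Km = 0.0385 × 33.8 = 1.30 μM.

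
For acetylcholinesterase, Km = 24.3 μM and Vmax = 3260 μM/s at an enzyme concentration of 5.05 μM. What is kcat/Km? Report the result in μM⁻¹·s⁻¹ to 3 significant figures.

26.6 μM⁻¹·s⁻¹

kcat = Vmax/[E]total = 3260/5.05 = 646 s⁻¹.
kcat/Km = 646/24.3 = 26.6 μM⁻¹·s⁻¹.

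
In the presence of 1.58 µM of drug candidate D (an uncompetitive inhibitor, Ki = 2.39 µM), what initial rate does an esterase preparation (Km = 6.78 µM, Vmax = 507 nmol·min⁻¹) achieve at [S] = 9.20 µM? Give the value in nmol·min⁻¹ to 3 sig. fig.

211 nmol·min⁻¹

With α = 1 + [I]/Ki = 1 + 1.58/2.39 = 1.661, the uncompetitive rate law is v = (Vmax/α)·[S] / (Km/α + [S]).
v = (507/1.661)×9.20 / (6.78/1.661 + 9.20) = 2808/13.28 = 211 nmol·min⁻¹.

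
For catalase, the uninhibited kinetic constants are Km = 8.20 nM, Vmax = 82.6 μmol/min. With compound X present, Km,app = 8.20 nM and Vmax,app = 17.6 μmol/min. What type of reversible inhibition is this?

Vmax decreases (82.6 → 17.6 μmol/min) while Km is unchanged — pure noncompetitive inhibition.

noncompetitive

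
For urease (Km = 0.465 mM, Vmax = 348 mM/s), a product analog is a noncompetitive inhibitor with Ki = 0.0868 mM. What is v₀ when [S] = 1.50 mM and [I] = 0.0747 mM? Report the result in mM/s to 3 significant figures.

α = 1 + [I]/Ki = 1 + 0.0747/0.0868 = 1.861.
For a noncompetitive inhibitor, Vmax is reduced to Vmax/α while Km is unchanged: Km,app = 0.465 mM, Vmax,app = 187 mM/s.
v = Vmax,app·[S]/(Km,app + [S]) = 187 × 1.50/(0.465 + 1.50) = 143 mM/s.

143 mM/s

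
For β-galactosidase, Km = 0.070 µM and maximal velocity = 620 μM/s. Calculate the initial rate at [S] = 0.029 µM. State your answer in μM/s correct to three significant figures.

182 μM/s

v = Vmax·[S]/(Km + [S]) = 620 × 0.029 / (0.070 + 0.029)
  = 17.98 / 0.09900 = 182 μM/s.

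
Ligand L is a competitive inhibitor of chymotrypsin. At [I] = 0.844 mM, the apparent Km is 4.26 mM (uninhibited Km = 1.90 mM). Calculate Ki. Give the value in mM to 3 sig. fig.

0.679 mM

Competitive: Km,app = α·Km with α = 1 + [I]/Ki.
α = Km,app/Km = 4.26/1.90 = 2.242.
Since α = 1 + [I]/Ki, [I]/Ki = 2.242 − 1 = 1.242 and Ki = 0.844/1.242 = 0.679 mM.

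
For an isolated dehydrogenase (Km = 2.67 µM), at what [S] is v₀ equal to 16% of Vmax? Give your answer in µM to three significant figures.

v/Vmax = [S]/(Km+[S]) = 0.16, so [S] = Km·0.16/(1 − 0.16) = 2.67 × 0.1905.
[S] = 0.509 µM.

0.509 µM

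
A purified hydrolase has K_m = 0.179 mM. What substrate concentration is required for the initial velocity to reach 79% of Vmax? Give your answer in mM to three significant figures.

0.673 mM

v/Vmax = [S]/(Km+[S]) = 0.79, so [S] = Km·0.79/(1 − 0.79) = 0.179 × 3.762.
[S] = 0.673 mM.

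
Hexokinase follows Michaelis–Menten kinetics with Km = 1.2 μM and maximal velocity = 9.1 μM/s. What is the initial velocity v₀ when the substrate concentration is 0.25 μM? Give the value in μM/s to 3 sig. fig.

[S]/(Km+[S]) = 0.25/1.450 = 0.1724, the fractional saturation.
v = 0.1724 × Vmax = 0.1724 × 9.1 = 1.57 μM/s.

1.57 μM/s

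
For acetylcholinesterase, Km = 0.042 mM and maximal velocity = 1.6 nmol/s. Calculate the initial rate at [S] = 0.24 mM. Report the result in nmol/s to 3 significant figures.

[S]/(Km+[S]) = 0.24/0.2820 = 0.8511, the fractional saturation.
v = 0.8511 × Vmax = 0.8511 × 1.6 = 1.36 nmol/s.

1.36 nmol/s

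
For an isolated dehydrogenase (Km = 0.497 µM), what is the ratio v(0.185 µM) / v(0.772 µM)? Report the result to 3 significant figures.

The fractional saturations are [S]/(Km+[S]) = 0.772/1.269 = 0.6084 and 0.185/0.6820 = 0.2713.
v₂/v₁ is just their ratio: 0.2713/0.6084 = 0.446.

0.446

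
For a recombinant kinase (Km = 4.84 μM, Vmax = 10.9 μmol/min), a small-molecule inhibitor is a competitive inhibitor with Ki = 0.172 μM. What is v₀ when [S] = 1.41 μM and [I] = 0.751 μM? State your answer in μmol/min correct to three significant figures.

α = 1 + [I]/Ki = 1 + 0.751/0.172 = 5.366.
For a competitive inhibitor, Vmax is unchanged and the apparent Km becomes α·Km: Km,app = 26.0 μM, Vmax,app = 10.9 μmol/min.
v = Vmax,app·[S]/(Km,app + [S]) = 10.9 × 1.41/(26.0 + 1.41) = 0.561 μmol/min.

0.561 μmol/min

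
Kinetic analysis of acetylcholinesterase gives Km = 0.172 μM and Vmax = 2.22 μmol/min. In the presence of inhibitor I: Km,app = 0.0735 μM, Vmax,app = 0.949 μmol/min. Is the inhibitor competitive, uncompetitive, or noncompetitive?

Both Km and Vmax decrease by the same factor (~2.34-fold) — characteristic of uncompetitive inhibition.

uncompetitive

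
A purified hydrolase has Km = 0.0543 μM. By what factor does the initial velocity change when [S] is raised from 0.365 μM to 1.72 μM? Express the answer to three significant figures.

The fractional saturations are [S]/(Km+[S]) = 0.365/0.4193 = 0.8705 and 1.72/1.774 = 0.9694.
v₂/v₁ is just their ratio: 0.9694/0.8705 = 1.11.

1.11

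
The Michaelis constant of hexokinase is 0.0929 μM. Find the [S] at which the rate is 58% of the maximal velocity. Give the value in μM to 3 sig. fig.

v/Vmax = [S]/(Km+[S]) = 0.58, so [S] = Km·0.58/(1 − 0.58) = 0.0929 × 1.381.
[S] = 0.128 μM.

0.128 μM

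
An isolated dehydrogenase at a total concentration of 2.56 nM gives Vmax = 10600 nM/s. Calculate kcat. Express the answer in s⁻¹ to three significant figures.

kcat = Vmax/[E]total = 10600 nM/s / 2.56 nM = 4140 s⁻¹.

4140 s⁻¹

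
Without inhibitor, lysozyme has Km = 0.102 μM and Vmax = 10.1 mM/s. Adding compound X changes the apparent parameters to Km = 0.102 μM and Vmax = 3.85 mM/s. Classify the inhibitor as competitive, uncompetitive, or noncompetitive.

noncompetitive

Vmax decreases (10.1 → 3.85 mM/s) while Km is unchanged — pure noncompetitive inhibition.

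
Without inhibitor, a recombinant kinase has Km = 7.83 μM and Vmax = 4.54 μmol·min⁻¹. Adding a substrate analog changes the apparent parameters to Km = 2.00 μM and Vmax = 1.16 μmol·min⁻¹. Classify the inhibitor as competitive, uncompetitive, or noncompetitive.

Both Km and Vmax decrease by the same factor (~3.91-fold) — characteristic of uncompetitive inhibition.

uncompetitive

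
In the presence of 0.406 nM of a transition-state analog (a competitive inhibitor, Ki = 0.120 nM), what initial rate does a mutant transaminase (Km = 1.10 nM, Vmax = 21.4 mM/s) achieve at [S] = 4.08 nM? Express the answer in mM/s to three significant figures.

9.81 mM/s

α = 1 + [I]/Ki = 1 + 0.406/0.120 = 4.383.
For a competitive inhibitor, Vmax is unchanged and the apparent Km becomes α·Km: Km,app = 4.82 nM, Vmax,app = 21.4 mM/s.
v = Vmax,app·[S]/(Km,app + [S]) = 21.4 × 4.08/(4.82 + 4.08) = 9.81 mM/s.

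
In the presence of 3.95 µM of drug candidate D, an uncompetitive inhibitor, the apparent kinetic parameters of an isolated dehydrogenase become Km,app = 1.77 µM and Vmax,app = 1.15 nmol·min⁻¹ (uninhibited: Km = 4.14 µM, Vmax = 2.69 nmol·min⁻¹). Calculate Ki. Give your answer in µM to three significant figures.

2.95 µM

Uncompetitive: Vmax,app = Vmax/α (and Km,app = Km/α) with α = 1 + [I]/Ki.
α = Vmax/Vmax,app = 2.69/1.15 = 2.339.
Ki = [I]/(α − 1) = 3.95/1.339 = 2.95 µM.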